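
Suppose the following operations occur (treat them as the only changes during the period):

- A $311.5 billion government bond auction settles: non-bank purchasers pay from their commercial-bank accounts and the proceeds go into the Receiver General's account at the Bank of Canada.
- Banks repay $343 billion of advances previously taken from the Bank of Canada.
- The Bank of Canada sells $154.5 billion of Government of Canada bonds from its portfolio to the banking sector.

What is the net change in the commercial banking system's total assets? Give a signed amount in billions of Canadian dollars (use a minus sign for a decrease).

Government account inflow $311.5 billion: bank balance sheets shrink → −$311.5B.
Discount-window repayment $343 billion: bank balance sheets shrink → −$343B.
OMO sale (to banks) $154.5 billion: just an asset swap on bank balance sheets → 0.
Net: −311.5 − 343 + 0 = -$654.5 billion.

-$654.5 billion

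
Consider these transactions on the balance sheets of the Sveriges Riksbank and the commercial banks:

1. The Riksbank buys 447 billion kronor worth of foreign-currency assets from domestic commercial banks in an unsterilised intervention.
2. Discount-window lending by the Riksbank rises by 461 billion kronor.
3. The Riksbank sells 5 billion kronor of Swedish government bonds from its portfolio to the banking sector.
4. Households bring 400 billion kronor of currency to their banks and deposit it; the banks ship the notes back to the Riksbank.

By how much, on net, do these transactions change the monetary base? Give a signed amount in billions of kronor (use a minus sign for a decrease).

FX purchase 447 billion kronor: Riksbank balance sheet expands → +447B.
Discount-window loan 461 billion kronor: Riksbank balance sheet expands → +461B.
OMO sale (to banks) 5 billion kronor: Riksbank balance sheet contracts → −5B.
Currency deposit 400 billion kronor: just a shift between currency and reserves — both are base money → 0.
Net: 447 + 461 − 5 + 0 = +903 billion.

+903 billion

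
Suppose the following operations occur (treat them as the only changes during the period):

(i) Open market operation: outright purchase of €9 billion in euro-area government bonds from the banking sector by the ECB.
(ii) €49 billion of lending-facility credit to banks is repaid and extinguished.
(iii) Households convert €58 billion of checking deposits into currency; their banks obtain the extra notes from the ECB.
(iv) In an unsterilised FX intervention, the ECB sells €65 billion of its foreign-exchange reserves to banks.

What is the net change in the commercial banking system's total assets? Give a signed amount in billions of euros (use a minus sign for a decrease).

-€107 billion

OMO purchase (from banks) €9 billion: just an asset swap on bank balance sheets → 0.
Discount-window repayment €49 billion: bank balance sheets shrink → −€49B.
Currency withdrawal €58 billion: bank balance sheets shrink → −€58B.
FX sale €65 billion: just an asset swap on bank balance sheets → 0.
Net: 0 − 49 − 58 + 0 = -€107 billion.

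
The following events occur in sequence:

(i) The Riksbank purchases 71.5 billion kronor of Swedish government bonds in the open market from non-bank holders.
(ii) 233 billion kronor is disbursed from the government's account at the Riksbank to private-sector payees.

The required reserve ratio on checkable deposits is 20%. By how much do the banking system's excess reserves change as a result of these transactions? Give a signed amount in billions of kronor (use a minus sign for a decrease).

Asset purchase (from non-banks) 71.5 billion kronor: reserves +71.5B, deposits +71.5B.
Government spending 233 billion kronor: reserves +233B, deposits +233B.
Totals: Δreserves = +304.5B, Δdeposits = +304.5B.
Δrequired reserves = 20% × +304.5B = +60.9B.
Δexcess reserves = Δreserves − Δrequired = +304.5B − (+60.9B) = +243.6 billion.

+243.6 billion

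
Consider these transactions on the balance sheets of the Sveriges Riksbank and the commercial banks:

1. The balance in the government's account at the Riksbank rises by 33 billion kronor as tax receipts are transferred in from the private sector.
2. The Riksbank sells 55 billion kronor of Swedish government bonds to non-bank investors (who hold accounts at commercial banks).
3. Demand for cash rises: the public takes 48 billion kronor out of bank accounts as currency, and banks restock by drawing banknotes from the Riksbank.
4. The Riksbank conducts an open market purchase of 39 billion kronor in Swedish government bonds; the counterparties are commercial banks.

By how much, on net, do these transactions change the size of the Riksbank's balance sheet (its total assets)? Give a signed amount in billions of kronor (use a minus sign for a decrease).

Government account inflow 33 billion kronor: only the composition of liabilities changes → 0.
Asset sale (to non-banks) 55 billion kronor: a Riksbank asset is shed → −55B.
Currency withdrawal 48 billion kronor: only the composition of liabilities changes → 0.
OMO purchase (from banks) 39 billion kronor: a Riksbank asset is acquired → +39B.
Net: 0 − 55 + 0 + 39 = -16 billion.

-16 billion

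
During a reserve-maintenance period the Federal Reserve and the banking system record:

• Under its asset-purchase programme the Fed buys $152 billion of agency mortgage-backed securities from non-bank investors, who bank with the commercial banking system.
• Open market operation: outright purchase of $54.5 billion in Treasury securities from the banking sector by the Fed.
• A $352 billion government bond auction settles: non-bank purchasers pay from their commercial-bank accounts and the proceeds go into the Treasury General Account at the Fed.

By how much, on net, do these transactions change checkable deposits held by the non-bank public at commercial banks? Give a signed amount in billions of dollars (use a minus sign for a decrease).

-$200 billion

Fed balance sheet:
  Assets:      Securities +$206.5B
  Liabilities: Bank reserves −$145.5B, Government deposits +$352B
Commercial banking system:
  Assets:      Reserves at CB −$145.5B, Securities −$54.5B
  Liabilities: Checkable deposits −$200B
So the change in checkable deposits held by the non-bank public at commercial banks is -$200 billion.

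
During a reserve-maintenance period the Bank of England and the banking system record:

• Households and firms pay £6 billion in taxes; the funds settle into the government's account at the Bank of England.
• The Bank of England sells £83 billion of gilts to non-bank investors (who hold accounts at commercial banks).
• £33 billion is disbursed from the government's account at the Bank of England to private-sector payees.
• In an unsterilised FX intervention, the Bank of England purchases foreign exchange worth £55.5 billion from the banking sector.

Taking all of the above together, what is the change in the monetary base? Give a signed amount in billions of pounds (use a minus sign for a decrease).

-£0.5 billion

Bank of England balance sheet:
  Assets:      Securities −£83B, Foreign assets +£55.5B
  Liabilities: Bank reserves −£0.5B, Government deposits −£27B
Monetary base = currency + reserves: 0 + (−£0.5B) = -£0.5 billion.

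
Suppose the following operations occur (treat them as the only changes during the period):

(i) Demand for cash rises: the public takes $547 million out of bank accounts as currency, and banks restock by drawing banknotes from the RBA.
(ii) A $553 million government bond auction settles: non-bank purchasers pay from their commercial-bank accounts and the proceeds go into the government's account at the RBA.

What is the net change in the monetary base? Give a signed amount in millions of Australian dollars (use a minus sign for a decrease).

Currency withdrawal $547 million: just a shift between currency and reserves — both are base money → 0.
Government account inflow $553 million: reserves shift to a non-base liability → −$553M.
Net: 0 − 553 = -$553 million.

-$553 million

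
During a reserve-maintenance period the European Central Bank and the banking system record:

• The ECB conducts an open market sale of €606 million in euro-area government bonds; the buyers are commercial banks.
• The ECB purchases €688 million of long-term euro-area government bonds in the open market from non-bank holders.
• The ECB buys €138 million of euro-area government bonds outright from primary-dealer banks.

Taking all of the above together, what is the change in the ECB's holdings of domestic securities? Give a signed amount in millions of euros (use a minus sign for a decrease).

+€220 million

OMO sale (to banks) €606 million: securities removed from the ECB's portfolio → −€606M.
Asset purchase (from non-banks) €688 million: securities added to the ECB's portfolio → +€688M.
OMO purchase (from banks) €138 million: securities added to the ECB's portfolio → +€138M.
Net: −606 + 688 + 138 = +€220 million.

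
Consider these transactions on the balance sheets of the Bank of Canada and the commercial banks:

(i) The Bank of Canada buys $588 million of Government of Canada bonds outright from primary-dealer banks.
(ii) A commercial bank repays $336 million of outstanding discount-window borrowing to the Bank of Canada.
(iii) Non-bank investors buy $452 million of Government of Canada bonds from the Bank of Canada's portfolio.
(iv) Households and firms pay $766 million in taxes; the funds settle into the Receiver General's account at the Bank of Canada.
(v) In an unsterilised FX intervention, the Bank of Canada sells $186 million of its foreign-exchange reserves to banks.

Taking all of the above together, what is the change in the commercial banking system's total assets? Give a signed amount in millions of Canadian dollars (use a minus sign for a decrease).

-$1554 million

OMO purchase (from banks) $588 million: just an asset swap on bank balance sheets → 0.
Discount-window repayment $336 million: bank balance sheets shrink → −$336M.
Asset sale (to non-banks) $452 million: bank balance sheets shrink → −$452M.
Government account inflow $766 million: bank balance sheets shrink → −$766M.
FX sale $186 million: just an asset swap on bank balance sheets → 0.
Net: 0 − 336 − 452 − 766 + 0 = -$1554 million.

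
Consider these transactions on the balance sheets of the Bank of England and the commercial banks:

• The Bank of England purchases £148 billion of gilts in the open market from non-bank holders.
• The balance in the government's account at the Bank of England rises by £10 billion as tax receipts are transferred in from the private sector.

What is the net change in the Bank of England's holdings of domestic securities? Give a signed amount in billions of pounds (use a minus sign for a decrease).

+£148 billion

Bank of England balance sheet:
  Assets:      Securities +£148B
  Liabilities: Bank reserves +£138B, Government deposits +£10B
Commercial banking system:
  Assets:      Reserves at CB +£138B
  Liabilities: Checkable deposits +£138B
So the change in the Bank of England's holdings of domestic securities is +£148 billion.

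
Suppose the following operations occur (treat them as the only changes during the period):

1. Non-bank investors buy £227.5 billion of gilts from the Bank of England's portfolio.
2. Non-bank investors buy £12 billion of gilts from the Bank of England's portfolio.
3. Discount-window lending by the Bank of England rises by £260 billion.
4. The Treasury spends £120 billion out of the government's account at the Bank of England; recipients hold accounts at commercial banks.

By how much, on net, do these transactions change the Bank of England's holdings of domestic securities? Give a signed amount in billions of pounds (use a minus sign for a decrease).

-£239.5 billion

Bank of England balance sheet:
  Assets:      Securities −£239.5B, Loans to banks +£260B
  Liabilities: Bank reserves +£140.5B, Government deposits −£120B
Commercial banking system:
  Assets:      Reserves at CB +£140.5B
  Liabilities: Checkable deposits −£119.5B, Borrowings from CB +£260B
So the change in the Bank of England's holdings of domestic securities is -£239.5 billion.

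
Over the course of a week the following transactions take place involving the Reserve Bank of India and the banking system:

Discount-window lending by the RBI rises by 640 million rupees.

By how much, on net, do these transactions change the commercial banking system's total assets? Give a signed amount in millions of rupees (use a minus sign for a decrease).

+640 million

Discount-window loan 640 million rupees: bank balance sheets expand → +640M.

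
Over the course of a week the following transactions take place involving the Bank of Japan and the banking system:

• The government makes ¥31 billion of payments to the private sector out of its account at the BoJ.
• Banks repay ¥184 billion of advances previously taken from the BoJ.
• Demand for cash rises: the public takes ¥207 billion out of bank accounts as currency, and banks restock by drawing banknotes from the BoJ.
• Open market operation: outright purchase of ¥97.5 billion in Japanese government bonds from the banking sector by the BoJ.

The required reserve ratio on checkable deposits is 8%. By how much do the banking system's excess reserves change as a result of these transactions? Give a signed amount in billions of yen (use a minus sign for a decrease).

-¥248.42 billion

Government spending ¥31 billion: reserves +¥31B, deposits +¥31B.
Discount-window repayment ¥184 billion: reserves −¥184B, deposits 0.
Currency withdrawal ¥207 billion: reserves −¥207B, deposits −¥207B.
OMO purchase (from banks) ¥97.5 billion: reserves +¥97.5B, deposits 0.
Totals: Δreserves = −¥262.5B, Δdeposits = −¥176B.
Δrequired reserves = 8% × −¥176B = −¥14.08B.
Δexcess reserves = Δreserves − Δrequired = −¥262.5B − (−¥14.08B) = -¥248.42 billion.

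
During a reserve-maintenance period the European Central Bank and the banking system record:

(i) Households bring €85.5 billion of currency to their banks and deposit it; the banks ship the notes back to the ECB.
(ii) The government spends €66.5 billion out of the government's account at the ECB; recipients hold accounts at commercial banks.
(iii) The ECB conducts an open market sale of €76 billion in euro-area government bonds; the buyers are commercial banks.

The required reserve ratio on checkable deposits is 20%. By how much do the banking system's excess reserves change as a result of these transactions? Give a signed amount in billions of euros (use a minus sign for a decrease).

+€45.6 billion

Currency deposit €85.5 billion: reserves +€85.5B, deposits +€85.5B.
Government spending €66.5 billion: reserves +€66.5B, deposits +€66.5B.
OMO sale (to banks) €76 billion: reserves −€76B, deposits 0.
Totals: Δreserves = +€76B, Δdeposits = +€152B.
Δrequired reserves = 20% × +€152B = +€30.4B.
Δexcess reserves = Δreserves − Δrequired = +€76B − (+€30.4B) = +€45.6 billion.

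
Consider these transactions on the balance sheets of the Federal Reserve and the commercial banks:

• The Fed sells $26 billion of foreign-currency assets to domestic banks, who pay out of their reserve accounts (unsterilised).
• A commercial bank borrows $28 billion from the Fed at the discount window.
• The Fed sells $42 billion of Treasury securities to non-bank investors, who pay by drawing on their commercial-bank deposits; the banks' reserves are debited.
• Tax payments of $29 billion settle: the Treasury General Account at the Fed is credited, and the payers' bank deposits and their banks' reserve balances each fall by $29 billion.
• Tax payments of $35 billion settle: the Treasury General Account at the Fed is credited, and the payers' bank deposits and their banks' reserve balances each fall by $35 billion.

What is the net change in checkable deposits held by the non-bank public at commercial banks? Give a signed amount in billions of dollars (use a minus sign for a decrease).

FX sale $26 billion: the counterparty is a bank, so public deposits are unchanged → 0.
Discount-window loan $28 billion: the counterparty is a bank, so public deposits are unchanged → 0.
Asset sale (to non-banks) $42 billion: non-bank counterparties' bank balances fall → −$42B.
Government account inflow $29 billion: non-bank counterparties' bank balances fall → −$29B.
Government account inflow $35 billion: non-bank counterparties' bank balances fall → −$35B.
Net: 0 + 0 − 42 − 29 − 35 = -$106 billion.

-$106 billion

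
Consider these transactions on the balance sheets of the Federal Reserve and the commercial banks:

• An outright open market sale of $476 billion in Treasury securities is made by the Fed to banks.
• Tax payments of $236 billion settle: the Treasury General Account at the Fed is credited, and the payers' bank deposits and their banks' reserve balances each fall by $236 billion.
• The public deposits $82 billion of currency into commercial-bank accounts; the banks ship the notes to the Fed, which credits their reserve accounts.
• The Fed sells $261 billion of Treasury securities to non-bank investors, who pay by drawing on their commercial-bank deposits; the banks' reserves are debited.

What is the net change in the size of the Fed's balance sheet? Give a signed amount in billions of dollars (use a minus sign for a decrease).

OMO sale (to banks) $476 billion: a Fed asset is shed → −$476B.
Government account inflow $236 billion: only the composition of liabilities changes → 0.
Currency deposit $82 billion: only the composition of liabilities changes → 0.
Asset sale (to non-banks) $261 billion: a Fed asset is shed → −$261B.
Net: −476 + 0 + 0 − 261 = -$737 billion.

-$737 billion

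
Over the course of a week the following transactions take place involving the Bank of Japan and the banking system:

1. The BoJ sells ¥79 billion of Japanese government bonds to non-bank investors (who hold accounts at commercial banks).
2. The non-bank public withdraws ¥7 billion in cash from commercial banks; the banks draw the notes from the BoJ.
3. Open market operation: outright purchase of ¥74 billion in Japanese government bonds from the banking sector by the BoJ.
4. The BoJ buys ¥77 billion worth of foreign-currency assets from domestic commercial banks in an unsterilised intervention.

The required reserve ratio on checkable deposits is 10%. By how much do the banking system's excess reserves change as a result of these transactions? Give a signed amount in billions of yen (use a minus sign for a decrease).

Asset sale (to non-banks) ¥79 billion: reserves −¥79B, deposits −¥79B.
Currency withdrawal ¥7 billion: reserves −¥7B, deposits −¥7B.
OMO purchase (from banks) ¥74 billion: reserves +¥74B, deposits 0.
FX purchase ¥77 billion: reserves +¥77B, deposits 0.
Totals: Δreserves = +¥65B, Δdeposits = −¥86B.
Δrequired reserves = 10% × −¥86B = −¥8.6B.
Δexcess reserves = Δreserves − Δrequired = +¥65B − (−¥8.6B) = +¥73.6 billion.

+¥73.6 billion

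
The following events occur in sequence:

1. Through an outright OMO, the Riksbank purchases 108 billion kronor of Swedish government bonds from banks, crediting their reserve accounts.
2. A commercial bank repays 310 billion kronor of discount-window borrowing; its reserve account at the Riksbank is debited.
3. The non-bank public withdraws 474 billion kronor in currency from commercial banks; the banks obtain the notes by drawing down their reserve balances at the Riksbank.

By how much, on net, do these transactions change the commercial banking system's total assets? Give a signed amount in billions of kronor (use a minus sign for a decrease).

-784 billion

Riksbank balance sheet:
  Assets:      Securities +108B, Loans to banks −310B
  Liabilities: Bank reserves −676B, Currency in circulation +474B
Commercial banking system:
  Assets:      Reserves at CB −676B, Securities −108B
  Liabilities: Checkable deposits −474B, Borrowings from CB −310B
Change in total bank assets = -784 billion.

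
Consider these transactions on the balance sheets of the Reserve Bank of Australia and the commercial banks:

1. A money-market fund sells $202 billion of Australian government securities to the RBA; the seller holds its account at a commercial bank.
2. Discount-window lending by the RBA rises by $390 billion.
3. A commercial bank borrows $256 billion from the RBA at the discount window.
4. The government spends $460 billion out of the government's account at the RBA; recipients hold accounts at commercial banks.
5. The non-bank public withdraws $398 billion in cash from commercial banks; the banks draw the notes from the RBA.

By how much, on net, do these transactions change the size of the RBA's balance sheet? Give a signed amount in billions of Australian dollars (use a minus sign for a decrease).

+$848 billion

Asset purchase (from non-banks) $202 billion: an RBA asset is acquired → +$202B.
Discount-window loan $390 billion: an RBA asset is acquired → +$390B.
Discount-window loan $256 billion: an RBA asset is acquired → +$256B.
Government spending $460 billion: only the composition of liabilities changes → 0.
Currency withdrawal $398 billion: only the composition of liabilities changes → 0.
Net: 202 + 390 + 256 + 0 + 0 = +$848 billion.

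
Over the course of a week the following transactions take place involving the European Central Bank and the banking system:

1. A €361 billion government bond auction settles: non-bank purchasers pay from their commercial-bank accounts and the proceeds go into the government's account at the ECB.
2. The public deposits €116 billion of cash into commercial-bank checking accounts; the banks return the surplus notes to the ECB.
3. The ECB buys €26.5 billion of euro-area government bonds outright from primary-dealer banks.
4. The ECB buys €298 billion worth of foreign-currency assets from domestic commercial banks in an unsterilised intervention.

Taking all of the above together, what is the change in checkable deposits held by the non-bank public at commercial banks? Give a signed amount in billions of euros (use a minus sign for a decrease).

Government account inflow €361 billion: non-bank counterparties' bank balances fall → −€361B.
Currency deposit €116 billion: non-bank counterparties' bank balances rise → +€116B.
OMO purchase (from banks) €26.5 billion: the counterparty is a bank, so public deposits are unchanged → 0.
FX purchase €298 billion: the counterparty is a bank, so public deposits are unchanged → 0.
Net: −361 + 116 + 0 + 0 = -€245 billion.

-€245 billion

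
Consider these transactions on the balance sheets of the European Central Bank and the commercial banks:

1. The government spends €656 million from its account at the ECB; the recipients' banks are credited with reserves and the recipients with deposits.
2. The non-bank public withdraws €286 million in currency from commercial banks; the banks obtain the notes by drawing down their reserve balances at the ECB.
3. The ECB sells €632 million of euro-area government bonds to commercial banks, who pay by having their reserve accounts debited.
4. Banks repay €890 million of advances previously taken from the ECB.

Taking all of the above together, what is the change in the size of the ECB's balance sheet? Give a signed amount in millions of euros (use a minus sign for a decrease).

Government spending €656 million: only the composition of liabilities changes → 0.
Currency withdrawal €286 million: only the composition of liabilities changes → 0.
OMO sale (to banks) €632 million: an ECB asset is shed → −€632M.
Discount-window repayment €890 million: an ECB asset is shed → −€890M.
Net: 0 + 0 − 632 − 890 = -€1522 million.

-€1522 million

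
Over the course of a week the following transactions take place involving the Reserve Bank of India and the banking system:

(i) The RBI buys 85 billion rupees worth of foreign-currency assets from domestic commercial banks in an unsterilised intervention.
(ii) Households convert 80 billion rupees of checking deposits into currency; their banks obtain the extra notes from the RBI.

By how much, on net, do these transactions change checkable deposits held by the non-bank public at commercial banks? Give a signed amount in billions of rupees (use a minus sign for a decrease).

-80 billion

FX purchase 85 billion rupees: the counterparty is a bank, so public deposits are unchanged → 0.
Currency withdrawal 80 billion rupees: non-bank counterparties' bank balances fall → −80B.
Net: 0 − 80 = -80 billion.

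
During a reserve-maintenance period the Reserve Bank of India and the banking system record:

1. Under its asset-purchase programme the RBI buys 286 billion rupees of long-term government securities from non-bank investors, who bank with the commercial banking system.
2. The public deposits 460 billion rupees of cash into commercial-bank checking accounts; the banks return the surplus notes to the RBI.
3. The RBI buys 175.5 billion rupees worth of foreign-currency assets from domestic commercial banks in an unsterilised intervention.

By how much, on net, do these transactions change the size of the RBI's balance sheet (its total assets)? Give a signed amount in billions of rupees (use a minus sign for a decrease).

+461.5 billion

Asset purchase (from non-banks) 286 billion rupees: an RBI asset is acquired → +286B.
Currency deposit 460 billion rupees: only the composition of liabilities changes → 0.
FX purchase 175.5 billion rupees: an RBI asset is acquired → +175.5B.
Net: 286 + 0 + 175.5 = +461.5 billion.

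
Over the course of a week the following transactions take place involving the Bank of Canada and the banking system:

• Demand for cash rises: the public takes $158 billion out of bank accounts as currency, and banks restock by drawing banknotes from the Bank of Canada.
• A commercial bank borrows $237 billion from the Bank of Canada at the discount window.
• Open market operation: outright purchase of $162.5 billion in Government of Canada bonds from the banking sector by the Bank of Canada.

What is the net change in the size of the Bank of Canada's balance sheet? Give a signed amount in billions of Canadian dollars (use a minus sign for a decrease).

Bank of Canada balance sheet:
  Assets:      Securities +$162.5B, Loans to banks +$237B
  Liabilities: Bank reserves +$241.5B, Currency in circulation +$158B
Change in total Bank of Canada assets = +$399.5 billion.

+$399.5 billion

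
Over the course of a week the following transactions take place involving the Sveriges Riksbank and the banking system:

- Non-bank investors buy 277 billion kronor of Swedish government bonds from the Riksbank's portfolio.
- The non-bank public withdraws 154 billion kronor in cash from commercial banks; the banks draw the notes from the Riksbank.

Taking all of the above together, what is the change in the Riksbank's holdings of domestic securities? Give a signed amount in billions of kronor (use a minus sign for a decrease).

-277 billion

Riksbank balance sheet:
  Assets:      Securities −277B
  Liabilities: Bank reserves −431B, Currency in circulation +154B
Commercial banking system:
  Assets:      Reserves at CB −431B
  Liabilities: Checkable deposits −431B
So the change in the Riksbank's holdings of domestic securities is -277 billion.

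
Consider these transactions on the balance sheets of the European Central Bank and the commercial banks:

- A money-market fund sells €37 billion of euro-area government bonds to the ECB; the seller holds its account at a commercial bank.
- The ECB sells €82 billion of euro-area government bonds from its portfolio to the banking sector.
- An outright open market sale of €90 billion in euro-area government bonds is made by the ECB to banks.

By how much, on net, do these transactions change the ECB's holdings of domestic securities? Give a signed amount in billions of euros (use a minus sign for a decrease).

-€135 billion

Asset purchase (from non-banks) €37 billion: securities added to the ECB's portfolio → +€37B.
OMO sale (to banks) €82 billion: securities removed from the ECB's portfolio → −€82B.
OMO sale (to banks) €90 billion: securities removed from the ECB's portfolio → −€90B.
Net: 37 − 82 − 90 = -€135 billion.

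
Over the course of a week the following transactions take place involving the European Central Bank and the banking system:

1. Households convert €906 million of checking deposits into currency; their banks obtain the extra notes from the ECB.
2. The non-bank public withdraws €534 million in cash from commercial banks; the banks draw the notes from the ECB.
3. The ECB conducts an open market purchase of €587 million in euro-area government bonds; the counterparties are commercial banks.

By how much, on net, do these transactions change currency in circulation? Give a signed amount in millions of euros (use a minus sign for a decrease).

ECB balance sheet:
  Assets:      Securities +€587M
  Liabilities: Bank reserves −€853M, Currency in circulation +€1440M
Commercial banking system:
  Assets:      Reserves at CB −€853M, Securities −€587M
  Liabilities: Checkable deposits −€1440M
So the change in currency in circulation is +€1440 million.

+€1440 million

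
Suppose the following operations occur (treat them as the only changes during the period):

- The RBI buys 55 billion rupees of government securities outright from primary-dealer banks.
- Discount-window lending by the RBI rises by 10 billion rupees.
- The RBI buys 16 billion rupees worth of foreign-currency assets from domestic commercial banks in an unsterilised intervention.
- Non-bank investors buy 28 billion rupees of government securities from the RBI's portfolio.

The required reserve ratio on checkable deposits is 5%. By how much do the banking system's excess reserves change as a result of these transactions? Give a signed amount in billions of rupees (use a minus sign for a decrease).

+54.4 billion

OMO purchase (from banks) 55 billion rupees: reserves +55B, deposits 0.
Discount-window loan 10 billion rupees: reserves +10B, deposits 0.
FX purchase 16 billion rupees: reserves +16B, deposits 0.
Asset sale (to non-banks) 28 billion rupees: reserves −28B, deposits −28B.
Totals: Δreserves = +53B, Δdeposits = −28B.
Δrequired reserves = 5% × −28B = −1.4B.
Δexcess reserves = Δreserves − Δrequired = +53B − (−1.4B) = +54.4 billion.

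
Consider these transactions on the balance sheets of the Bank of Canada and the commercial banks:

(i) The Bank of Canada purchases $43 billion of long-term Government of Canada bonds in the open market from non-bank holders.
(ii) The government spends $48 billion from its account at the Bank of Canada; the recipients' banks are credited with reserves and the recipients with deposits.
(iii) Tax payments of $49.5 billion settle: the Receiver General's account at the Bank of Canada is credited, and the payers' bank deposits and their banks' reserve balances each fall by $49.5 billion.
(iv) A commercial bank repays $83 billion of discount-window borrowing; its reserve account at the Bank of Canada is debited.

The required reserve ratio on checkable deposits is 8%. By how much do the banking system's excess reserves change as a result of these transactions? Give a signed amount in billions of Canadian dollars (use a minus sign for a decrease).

Asset purchase (from non-banks) $43 billion: reserves +$43B, deposits +$43B.
Government spending $48 billion: reserves +$48B, deposits +$48B.
Government account inflow $49.5 billion: reserves −$49.5B, deposits −$49.5B.
Discount-window repayment $83 billion: reserves −$83B, deposits 0.
Totals: Δreserves = −$41.5B, Δdeposits = +$41.5B.
Δrequired reserves = 8% × +$41.5B = +$3.32B.
Δexcess reserves = Δreserves − Δrequired = −$41.5B − (+$3.32B) = -$44.82 billion.

-$44.82 billion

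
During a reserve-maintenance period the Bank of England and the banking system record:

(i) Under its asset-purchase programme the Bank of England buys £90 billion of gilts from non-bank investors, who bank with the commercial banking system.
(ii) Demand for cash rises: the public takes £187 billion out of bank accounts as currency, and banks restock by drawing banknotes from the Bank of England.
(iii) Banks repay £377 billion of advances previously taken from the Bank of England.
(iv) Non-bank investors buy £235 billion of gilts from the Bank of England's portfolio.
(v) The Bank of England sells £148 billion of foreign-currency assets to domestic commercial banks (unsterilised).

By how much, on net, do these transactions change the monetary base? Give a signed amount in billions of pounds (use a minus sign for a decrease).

Asset purchase (from non-banks) £90 billion: Bank of England balance sheet expands → +£90B.
Currency withdrawal £187 billion: just a shift between currency and reserves — both are base money → 0.
Discount-window repayment £377 billion: Bank of England balance sheet contracts → −£377B.
Asset sale (to non-banks) £235 billion: Bank of England balance sheet contracts → −£235B.
FX sale £148 billion: Bank of England balance sheet contracts → −£148B.
Net: 90 + 0 − 377 − 235 − 148 = -£670 billion.

-£670 billion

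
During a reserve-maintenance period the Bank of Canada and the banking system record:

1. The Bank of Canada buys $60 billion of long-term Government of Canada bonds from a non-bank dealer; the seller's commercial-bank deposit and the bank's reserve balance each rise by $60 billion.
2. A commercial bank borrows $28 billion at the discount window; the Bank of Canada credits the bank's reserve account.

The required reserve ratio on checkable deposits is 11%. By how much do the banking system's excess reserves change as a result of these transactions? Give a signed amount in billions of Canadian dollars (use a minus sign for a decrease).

Asset purchase (from non-banks) $60 billion: reserves +$60B, deposits +$60B.
Discount-window loan $28 billion: reserves +$28B, deposits 0.
Totals: Δreserves = +$88B, Δdeposits = +$60B.
Δrequired reserves = 11% × +$60B = +$6.6B.
Δexcess reserves = Δreserves − Δrequired = +$88B − (+$6.6B) = +$81.4 billion.

+$81.4 billion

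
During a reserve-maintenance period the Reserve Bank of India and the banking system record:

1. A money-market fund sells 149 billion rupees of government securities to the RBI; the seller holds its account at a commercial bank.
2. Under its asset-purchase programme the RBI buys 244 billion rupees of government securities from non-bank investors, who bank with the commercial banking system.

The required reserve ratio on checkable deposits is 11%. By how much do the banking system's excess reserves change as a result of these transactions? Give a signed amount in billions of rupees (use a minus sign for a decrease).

Asset purchase (from non-banks) 149 billion rupees: reserves +149B, deposits +149B.
Asset purchase (from non-banks) 244 billion rupees: reserves +244B, deposits +244B.
Totals: Δreserves = +393B, Δdeposits = +393B.
Δrequired reserves = 11% × +393B = +43.23B.
Δexcess reserves = Δreserves − Δrequired = +393B − (+43.23B) = +349.77 billion.

+349.77 billion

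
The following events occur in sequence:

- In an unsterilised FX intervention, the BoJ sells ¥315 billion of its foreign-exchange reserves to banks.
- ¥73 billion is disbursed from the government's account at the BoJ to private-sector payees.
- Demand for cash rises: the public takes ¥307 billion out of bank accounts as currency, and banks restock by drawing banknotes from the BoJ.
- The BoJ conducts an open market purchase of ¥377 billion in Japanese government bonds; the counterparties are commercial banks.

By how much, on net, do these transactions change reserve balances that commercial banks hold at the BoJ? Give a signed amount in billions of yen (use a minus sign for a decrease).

FX sale ¥315 billion: the buying banks pay out of their reserve balances → −¥315B.
Government spending ¥73 billion: government payments flow into bank reserve accounts → +¥73B.
Currency withdrawal ¥307 billion: banks swap reserves for currency → −¥307B.
OMO purchase (from banks) ¥377 billion: the BoJ pays by crediting reserve accounts → +¥377B.
Net: −315 + 73 − 307 + 377 = -¥172 billion.

-¥172 billion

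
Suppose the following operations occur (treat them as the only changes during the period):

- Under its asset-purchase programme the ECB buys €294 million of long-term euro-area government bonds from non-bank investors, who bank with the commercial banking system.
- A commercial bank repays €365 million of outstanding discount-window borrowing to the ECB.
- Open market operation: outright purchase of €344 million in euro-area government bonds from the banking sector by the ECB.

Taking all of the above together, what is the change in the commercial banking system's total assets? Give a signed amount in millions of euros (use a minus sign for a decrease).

Asset purchase (from non-banks) €294 million: bank balance sheets expand → +€294M.
Discount-window repayment €365 million: bank balance sheets shrink → −€365M.
OMO purchase (from banks) €344 million: just an asset swap on bank balance sheets → 0.
Net: 294 − 365 + 0 = -€71 million.

-€71 million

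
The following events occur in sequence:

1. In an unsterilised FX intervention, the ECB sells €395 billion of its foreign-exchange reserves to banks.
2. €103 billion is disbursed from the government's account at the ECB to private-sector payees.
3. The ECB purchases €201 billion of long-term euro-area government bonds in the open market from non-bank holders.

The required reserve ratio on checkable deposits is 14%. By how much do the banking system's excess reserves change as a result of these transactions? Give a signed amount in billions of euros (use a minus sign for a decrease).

FX sale €395 billion: reserves −€395B, deposits 0.
Government spending €103 billion: reserves +€103B, deposits +€103B.
Asset purchase (from non-banks) €201 billion: reserves +€201B, deposits +€201B.
Totals: Δreserves = −€91B, Δdeposits = +€304B.
Δrequired reserves = 14% × +€304B = +€42.56B.
Δexcess reserves = Δreserves − Δrequired = −€91B − (+€42.56B) = -€133.56 billion.

-€133.56 billion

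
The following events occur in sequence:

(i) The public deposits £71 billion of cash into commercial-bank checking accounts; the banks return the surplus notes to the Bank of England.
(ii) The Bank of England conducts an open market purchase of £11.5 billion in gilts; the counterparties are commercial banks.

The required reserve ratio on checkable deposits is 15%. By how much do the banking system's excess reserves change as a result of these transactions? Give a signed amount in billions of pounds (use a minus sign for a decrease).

Currency deposit £71 billion: reserves +£71B, deposits +£71B.
OMO purchase (from banks) £11.5 billion: reserves +£11.5B, deposits 0.
Totals: Δreserves = +£82.5B, Δdeposits = +£71B.
Δrequired reserves = 15% × +£71B = +£10.65B.
Δexcess reserves = Δreserves − Δrequired = +£82.5B − (+£10.65B) = +£71.85 billion.

+£71.85 billion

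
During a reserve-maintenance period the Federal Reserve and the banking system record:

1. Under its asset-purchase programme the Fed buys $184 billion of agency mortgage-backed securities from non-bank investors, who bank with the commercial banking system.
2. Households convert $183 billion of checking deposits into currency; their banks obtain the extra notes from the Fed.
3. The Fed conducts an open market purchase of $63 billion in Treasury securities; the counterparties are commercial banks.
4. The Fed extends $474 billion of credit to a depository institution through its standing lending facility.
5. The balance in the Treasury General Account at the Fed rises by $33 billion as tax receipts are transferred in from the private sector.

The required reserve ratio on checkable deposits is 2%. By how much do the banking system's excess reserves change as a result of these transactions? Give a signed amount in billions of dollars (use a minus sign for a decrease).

+$505.64 billion

Asset purchase (from non-banks) $184 billion: reserves +$184B, deposits +$184B.
Currency withdrawal $183 billion: reserves −$183B, deposits −$183B.
OMO purchase (from banks) $63 billion: reserves +$63B, deposits 0.
Discount-window loan $474 billion: reserves +$474B, deposits 0.
Government account inflow $33 billion: reserves −$33B, deposits −$33B.
Totals: Δreserves = +$505B, Δdeposits = −$32B.
Δrequired reserves = 2% × −$32B = −$0.64B.
Δexcess reserves = Δreserves − Δrequired = +$505B − (−$0.64B) = +$505.64 billion.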